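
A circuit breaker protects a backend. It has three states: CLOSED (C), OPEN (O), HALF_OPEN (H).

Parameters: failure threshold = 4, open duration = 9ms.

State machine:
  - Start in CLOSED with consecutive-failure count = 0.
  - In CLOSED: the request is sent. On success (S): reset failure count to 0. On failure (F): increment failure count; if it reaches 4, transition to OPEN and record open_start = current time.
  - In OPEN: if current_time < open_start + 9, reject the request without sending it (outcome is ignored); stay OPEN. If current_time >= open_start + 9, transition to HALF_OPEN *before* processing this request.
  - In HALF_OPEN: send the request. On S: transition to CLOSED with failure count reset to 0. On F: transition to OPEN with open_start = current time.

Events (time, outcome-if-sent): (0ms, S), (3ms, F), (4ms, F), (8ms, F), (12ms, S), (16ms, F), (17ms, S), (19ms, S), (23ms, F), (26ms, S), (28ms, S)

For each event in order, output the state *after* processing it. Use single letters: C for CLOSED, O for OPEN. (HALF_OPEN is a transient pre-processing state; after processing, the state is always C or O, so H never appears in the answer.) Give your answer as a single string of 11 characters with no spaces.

State after each event:
  event#1 t=0ms outcome=S: state=CLOSED
  event#2 t=3ms outcome=F: state=CLOSED
  event#3 t=4ms outcome=F: state=CLOSED
  event#4 t=8ms outcome=F: state=CLOSED
  event#5 t=12ms outcome=S: state=CLOSED
  event#6 t=16ms outcome=F: state=CLOSED
  event#7 t=17ms outcome=S: state=CLOSED
  event#8 t=19ms outcome=S: state=CLOSED
  event#9 t=23ms outcome=F: state=CLOSED
  event#10 t=26ms outcome=S: state=CLOSED
  event#11 t=28ms outcome=S: state=CLOSED

Answer: CCCCCCCCCCC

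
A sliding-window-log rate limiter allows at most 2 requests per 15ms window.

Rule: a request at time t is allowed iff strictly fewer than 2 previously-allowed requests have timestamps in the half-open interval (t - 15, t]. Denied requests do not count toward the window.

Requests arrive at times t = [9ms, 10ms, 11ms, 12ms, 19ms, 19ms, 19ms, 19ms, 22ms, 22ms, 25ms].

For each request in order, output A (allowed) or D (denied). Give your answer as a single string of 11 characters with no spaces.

Answer: AADDDDDDDDA

Derivation:
Tracking allowed requests in the window:
  req#1 t=9ms: ALLOW
  req#2 t=10ms: ALLOW
  req#3 t=11ms: DENY
  req#4 t=12ms: DENY
  req#5 t=19ms: DENY
  req#6 t=19ms: DENY
  req#7 t=19ms: DENY
  req#8 t=19ms: DENY
  req#9 t=22ms: DENY
  req#10 t=22ms: DENY
  req#11 t=25ms: ALLOW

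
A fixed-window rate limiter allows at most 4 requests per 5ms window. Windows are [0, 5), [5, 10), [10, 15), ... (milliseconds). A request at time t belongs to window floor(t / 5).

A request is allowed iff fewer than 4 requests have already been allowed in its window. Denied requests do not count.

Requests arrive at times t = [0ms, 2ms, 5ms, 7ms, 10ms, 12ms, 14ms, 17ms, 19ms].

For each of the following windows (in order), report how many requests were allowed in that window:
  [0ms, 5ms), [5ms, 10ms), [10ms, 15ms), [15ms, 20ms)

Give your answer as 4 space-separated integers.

Processing requests:
  req#1 t=0ms (window 0): ALLOW
  req#2 t=2ms (window 0): ALLOW
  req#3 t=5ms (window 1): ALLOW
  req#4 t=7ms (window 1): ALLOW
  req#5 t=10ms (window 2): ALLOW
  req#6 t=12ms (window 2): ALLOW
  req#7 t=14ms (window 2): ALLOW
  req#8 t=17ms (window 3): ALLOW
  req#9 t=19ms (window 3): ALLOW

Allowed counts by window: 2 2 3 2

Answer: 2 2 3 2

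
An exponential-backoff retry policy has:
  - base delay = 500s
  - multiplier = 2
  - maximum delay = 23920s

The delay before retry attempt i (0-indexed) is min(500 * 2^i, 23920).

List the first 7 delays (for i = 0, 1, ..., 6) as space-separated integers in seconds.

Answer: 500 1000 2000 4000 8000 16000 23920

Derivation:
Computing each delay:
  i=0: min(500*2^0, 23920) = 500
  i=1: min(500*2^1, 23920) = 1000
  i=2: min(500*2^2, 23920) = 2000
  i=3: min(500*2^3, 23920) = 4000
  i=4: min(500*2^4, 23920) = 8000
  i=5: min(500*2^5, 23920) = 16000
  i=6: min(500*2^6, 23920) = 23920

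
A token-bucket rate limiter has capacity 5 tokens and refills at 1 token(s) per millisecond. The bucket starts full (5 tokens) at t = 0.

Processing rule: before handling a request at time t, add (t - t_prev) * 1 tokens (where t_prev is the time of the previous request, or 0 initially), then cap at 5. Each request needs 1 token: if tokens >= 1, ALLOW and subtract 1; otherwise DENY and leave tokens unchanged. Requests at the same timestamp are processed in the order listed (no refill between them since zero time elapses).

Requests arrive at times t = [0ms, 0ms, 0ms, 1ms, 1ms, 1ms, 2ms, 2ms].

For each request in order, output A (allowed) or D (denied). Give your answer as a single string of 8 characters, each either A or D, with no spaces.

Answer: AAAAAAAD

Derivation:
Simulating step by step:
  req#1 t=0ms: ALLOW
  req#2 t=0ms: ALLOW
  req#3 t=0ms: ALLOW
  req#4 t=1ms: ALLOW
  req#5 t=1ms: ALLOW
  req#6 t=1ms: ALLOW
  req#7 t=2ms: ALLOW
  req#8 t=2ms: DENY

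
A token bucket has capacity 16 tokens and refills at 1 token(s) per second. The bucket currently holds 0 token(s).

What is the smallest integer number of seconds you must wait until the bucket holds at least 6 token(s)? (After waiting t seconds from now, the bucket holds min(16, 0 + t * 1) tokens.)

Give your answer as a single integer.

Answer: 6

Derivation:
Need 0 + t * 1 >= 6, so t >= 6/1.
Smallest integer t = ceil(6/1) = 6.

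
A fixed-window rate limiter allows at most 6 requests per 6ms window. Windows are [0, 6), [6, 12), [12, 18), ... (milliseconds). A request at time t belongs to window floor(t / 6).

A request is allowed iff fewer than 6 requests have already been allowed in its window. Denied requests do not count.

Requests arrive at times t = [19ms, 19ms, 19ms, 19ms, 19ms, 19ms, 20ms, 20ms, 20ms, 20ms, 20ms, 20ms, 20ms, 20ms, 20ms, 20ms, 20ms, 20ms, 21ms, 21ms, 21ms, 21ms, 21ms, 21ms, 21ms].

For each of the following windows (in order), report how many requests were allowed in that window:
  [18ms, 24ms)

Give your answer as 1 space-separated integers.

Answer: 6

Derivation:
Processing requests:
  req#1 t=19ms (window 3): ALLOW
  req#2 t=19ms (window 3): ALLOW
  req#3 t=19ms (window 3): ALLOW
  req#4 t=19ms (window 3): ALLOW
  req#5 t=19ms (window 3): ALLOW
  req#6 t=19ms (window 3): ALLOW
  req#7 t=20ms (window 3): DENY
  req#8 t=20ms (window 3): DENY
  req#9 t=20ms (window 3): DENY
  req#10 t=20ms (window 3): DENY
  req#11 t=20ms (window 3): DENY
  req#12 t=20ms (window 3): DENY
  req#13 t=20ms (window 3): DENY
  req#14 t=20ms (window 3): DENY
  req#15 t=20ms (window 3): DENY
  req#16 t=20ms (window 3): DENY
  req#17 t=20ms (window 3): DENY
  req#18 t=20ms (window 3): DENY
  req#19 t=21ms (window 3): DENY
  req#20 t=21ms (window 3): DENY
  req#21 t=21ms (window 3): DENY
  req#22 t=21ms (window 3): DENY
  req#23 t=21ms (window 3): DENY
  req#24 t=21ms (window 3): DENY
  req#25 t=21ms (window 3): DENY

Allowed counts by window: 6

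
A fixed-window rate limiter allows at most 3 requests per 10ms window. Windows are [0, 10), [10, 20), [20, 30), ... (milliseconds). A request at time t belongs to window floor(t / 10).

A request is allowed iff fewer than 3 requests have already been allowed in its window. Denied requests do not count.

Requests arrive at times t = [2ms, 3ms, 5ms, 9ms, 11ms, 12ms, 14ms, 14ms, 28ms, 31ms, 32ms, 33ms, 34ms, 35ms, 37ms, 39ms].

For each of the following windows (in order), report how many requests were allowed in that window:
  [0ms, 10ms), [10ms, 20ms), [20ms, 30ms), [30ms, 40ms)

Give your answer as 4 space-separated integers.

Processing requests:
  req#1 t=2ms (window 0): ALLOW
  req#2 t=3ms (window 0): ALLOW
  req#3 t=5ms (window 0): ALLOW
  req#4 t=9ms (window 0): DENY
  req#5 t=11ms (window 1): ALLOW
  req#6 t=12ms (window 1): ALLOW
  req#7 t=14ms (window 1): ALLOW
  req#8 t=14ms (window 1): DENY
  req#9 t=28ms (window 2): ALLOW
  req#10 t=31ms (window 3): ALLOW
  req#11 t=32ms (window 3): ALLOW
  req#12 t=33ms (window 3): ALLOW
  req#13 t=34ms (window 3): DENY
  req#14 t=35ms (window 3): DENY
  req#15 t=37ms (window 3): DENY
  req#16 t=39ms (window 3): DENY

Allowed counts by window: 3 3 1 3

Answer: 3 3 1 3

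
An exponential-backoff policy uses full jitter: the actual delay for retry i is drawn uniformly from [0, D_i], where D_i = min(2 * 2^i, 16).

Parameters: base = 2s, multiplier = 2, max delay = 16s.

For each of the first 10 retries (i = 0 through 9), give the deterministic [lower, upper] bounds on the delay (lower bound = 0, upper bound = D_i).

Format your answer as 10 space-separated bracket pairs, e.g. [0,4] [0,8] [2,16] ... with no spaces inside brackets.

Answer: [0,2] [0,4] [0,8] [0,16] [0,16] [0,16] [0,16] [0,16] [0,16] [0,16]

Derivation:
Computing bounds per retry:
  i=0: D_i=min(2*2^0,16)=2, bounds=[0,2]
  i=1: D_i=min(2*2^1,16)=4, bounds=[0,4]
  i=2: D_i=min(2*2^2,16)=8, bounds=[0,8]
  i=3: D_i=min(2*2^3,16)=16, bounds=[0,16]
  i=4: D_i=min(2*2^4,16)=16, bounds=[0,16]
  i=5: D_i=min(2*2^5,16)=16, bounds=[0,16]
  i=6: D_i=min(2*2^6,16)=16, bounds=[0,16]
  i=7: D_i=min(2*2^7,16)=16, bounds=[0,16]
  i=8: D_i=min(2*2^8,16)=16, bounds=[0,16]
  i=9: D_i=min(2*2^9,16)=16, bounds=[0,16]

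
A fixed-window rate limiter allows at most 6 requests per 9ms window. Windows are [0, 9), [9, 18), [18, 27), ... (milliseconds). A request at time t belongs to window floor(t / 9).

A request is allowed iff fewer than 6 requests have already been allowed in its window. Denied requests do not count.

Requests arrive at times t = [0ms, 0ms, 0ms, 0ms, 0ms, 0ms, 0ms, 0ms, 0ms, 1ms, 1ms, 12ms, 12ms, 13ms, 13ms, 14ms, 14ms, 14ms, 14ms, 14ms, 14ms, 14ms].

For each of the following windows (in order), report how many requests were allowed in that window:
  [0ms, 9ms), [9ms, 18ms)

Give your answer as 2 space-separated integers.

Processing requests:
  req#1 t=0ms (window 0): ALLOW
  req#2 t=0ms (window 0): ALLOW
  req#3 t=0ms (window 0): ALLOW
  req#4 t=0ms (window 0): ALLOW
  req#5 t=0ms (window 0): ALLOW
  req#6 t=0ms (window 0): ALLOW
  req#7 t=0ms (window 0): DENY
  req#8 t=0ms (window 0): DENY
  req#9 t=0ms (window 0): DENY
  req#10 t=1ms (window 0): DENY
  req#11 t=1ms (window 0): DENY
  req#12 t=12ms (window 1): ALLOW
  req#13 t=12ms (window 1): ALLOW
  req#14 t=13ms (window 1): ALLOW
  req#15 t=13ms (window 1): ALLOW
  req#16 t=14ms (window 1): ALLOW
  req#17 t=14ms (window 1): ALLOW
  req#18 t=14ms (window 1): DENY
  req#19 t=14ms (window 1): DENY
  req#20 t=14ms (window 1): DENY
  req#21 t=14ms (window 1): DENY
  req#22 t=14ms (window 1): DENY

Allowed counts by window: 6 6

Answer: 6 6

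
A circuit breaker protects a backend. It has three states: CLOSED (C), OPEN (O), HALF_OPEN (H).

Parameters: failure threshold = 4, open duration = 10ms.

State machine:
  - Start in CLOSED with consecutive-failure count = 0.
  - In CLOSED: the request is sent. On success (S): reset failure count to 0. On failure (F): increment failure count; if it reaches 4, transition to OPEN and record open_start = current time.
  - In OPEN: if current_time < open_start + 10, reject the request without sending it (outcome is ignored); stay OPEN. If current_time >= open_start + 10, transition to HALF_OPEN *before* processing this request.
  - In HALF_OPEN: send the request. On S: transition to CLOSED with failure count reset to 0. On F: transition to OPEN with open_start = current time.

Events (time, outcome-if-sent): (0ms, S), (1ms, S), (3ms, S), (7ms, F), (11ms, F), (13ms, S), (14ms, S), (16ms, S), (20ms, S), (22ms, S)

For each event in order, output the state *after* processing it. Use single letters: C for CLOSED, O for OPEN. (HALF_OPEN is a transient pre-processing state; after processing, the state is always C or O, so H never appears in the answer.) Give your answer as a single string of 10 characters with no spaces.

Answer: CCCCCCCCCC

Derivation:
State after each event:
  event#1 t=0ms outcome=S: state=CLOSED
  event#2 t=1ms outcome=S: state=CLOSED
  event#3 t=3ms outcome=S: state=CLOSED
  event#4 t=7ms outcome=F: state=CLOSED
  event#5 t=11ms outcome=F: state=CLOSED
  event#6 t=13ms outcome=S: state=CLOSED
  event#7 t=14ms outcome=S: state=CLOSED
  event#8 t=16ms outcome=S: state=CLOSED
  event#9 t=20ms outcome=S: state=CLOSED
  event#10 t=22ms outcome=S: state=CLOSED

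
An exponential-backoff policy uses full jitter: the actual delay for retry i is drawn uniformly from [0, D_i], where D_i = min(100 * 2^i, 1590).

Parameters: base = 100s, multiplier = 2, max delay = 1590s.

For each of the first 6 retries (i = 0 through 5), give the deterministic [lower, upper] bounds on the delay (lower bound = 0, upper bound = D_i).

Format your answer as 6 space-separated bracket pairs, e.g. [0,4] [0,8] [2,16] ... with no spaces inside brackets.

Computing bounds per retry:
  i=0: D_i=min(100*2^0,1590)=100, bounds=[0,100]
  i=1: D_i=min(100*2^1,1590)=200, bounds=[0,200]
  i=2: D_i=min(100*2^2,1590)=400, bounds=[0,400]
  i=3: D_i=min(100*2^3,1590)=800, bounds=[0,800]
  i=4: D_i=min(100*2^4,1590)=1590, bounds=[0,1590]
  i=5: D_i=min(100*2^5,1590)=1590, bounds=[0,1590]

Answer: [0,100] [0,200] [0,400] [0,800] [0,1590] [0,1590]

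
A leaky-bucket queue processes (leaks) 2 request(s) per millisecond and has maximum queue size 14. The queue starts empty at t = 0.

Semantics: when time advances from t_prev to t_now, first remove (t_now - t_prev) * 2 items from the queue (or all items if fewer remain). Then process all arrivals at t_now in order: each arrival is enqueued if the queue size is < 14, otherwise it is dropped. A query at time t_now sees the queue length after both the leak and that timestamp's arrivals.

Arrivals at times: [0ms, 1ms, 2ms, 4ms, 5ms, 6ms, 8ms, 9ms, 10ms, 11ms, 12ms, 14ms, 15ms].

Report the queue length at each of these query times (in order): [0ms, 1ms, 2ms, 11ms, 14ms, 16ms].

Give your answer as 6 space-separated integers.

Answer: 1 1 1 1 1 0

Derivation:
Queue lengths at query times:
  query t=0ms: backlog = 1
  query t=1ms: backlog = 1
  query t=2ms: backlog = 1
  query t=11ms: backlog = 1
  query t=14ms: backlog = 1
  query t=16ms: backlog = 0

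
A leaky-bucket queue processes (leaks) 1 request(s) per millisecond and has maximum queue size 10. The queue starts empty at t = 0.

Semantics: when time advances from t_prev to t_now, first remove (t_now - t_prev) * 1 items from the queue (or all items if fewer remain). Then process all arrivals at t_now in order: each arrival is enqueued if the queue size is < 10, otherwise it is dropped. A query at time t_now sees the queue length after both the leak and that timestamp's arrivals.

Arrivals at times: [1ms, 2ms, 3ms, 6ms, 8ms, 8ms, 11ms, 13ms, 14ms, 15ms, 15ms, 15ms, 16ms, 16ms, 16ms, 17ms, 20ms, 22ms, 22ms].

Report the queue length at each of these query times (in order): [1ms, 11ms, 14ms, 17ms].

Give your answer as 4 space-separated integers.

Answer: 1 1 1 5

Derivation:
Queue lengths at query times:
  query t=1ms: backlog = 1
  query t=11ms: backlog = 1
  query t=14ms: backlog = 1
  query t=17ms: backlog = 5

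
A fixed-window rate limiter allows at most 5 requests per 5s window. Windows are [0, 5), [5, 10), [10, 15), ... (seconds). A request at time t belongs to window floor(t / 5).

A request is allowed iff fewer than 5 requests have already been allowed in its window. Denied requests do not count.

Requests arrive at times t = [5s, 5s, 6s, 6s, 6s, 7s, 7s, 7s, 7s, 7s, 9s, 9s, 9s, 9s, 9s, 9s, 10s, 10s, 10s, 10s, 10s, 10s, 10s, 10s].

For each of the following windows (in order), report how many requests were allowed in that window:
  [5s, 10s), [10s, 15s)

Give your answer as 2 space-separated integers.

Processing requests:
  req#1 t=5s (window 1): ALLOW
  req#2 t=5s (window 1): ALLOW
  req#3 t=6s (window 1): ALLOW
  req#4 t=6s (window 1): ALLOW
  req#5 t=6s (window 1): ALLOW
  req#6 t=7s (window 1): DENY
  req#7 t=7s (window 1): DENY
  req#8 t=7s (window 1): DENY
  req#9 t=7s (window 1): DENY
  req#10 t=7s (window 1): DENY
  req#11 t=9s (window 1): DENY
  req#12 t=9s (window 1): DENY
  req#13 t=9s (window 1): DENY
  req#14 t=9s (window 1): DENY
  req#15 t=9s (window 1): DENY
  req#16 t=9s (window 1): DENY
  req#17 t=10s (window 2): ALLOW
  req#18 t=10s (window 2): ALLOW
  req#19 t=10s (window 2): ALLOW
  req#20 t=10s (window 2): ALLOW
  req#21 t=10s (window 2): ALLOW
  req#22 t=10s (window 2): DENY
  req#23 t=10s (window 2): DENY
  req#24 t=10s (window 2): DENY

Allowed counts by window: 5 5

Answer: 5 5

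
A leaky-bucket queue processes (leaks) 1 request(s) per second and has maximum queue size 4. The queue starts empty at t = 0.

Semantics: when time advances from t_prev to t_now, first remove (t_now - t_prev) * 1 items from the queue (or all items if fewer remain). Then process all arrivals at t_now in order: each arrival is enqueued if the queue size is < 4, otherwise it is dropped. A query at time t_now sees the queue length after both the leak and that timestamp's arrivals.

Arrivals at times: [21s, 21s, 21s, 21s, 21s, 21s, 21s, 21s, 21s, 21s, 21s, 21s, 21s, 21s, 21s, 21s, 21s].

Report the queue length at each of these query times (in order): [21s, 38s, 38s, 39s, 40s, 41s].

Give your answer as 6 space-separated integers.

Queue lengths at query times:
  query t=21s: backlog = 4
  query t=38s: backlog = 0
  query t=38s: backlog = 0
  query t=39s: backlog = 0
  query t=40s: backlog = 0
  query t=41s: backlog = 0

Answer: 4 0 0 0 0 0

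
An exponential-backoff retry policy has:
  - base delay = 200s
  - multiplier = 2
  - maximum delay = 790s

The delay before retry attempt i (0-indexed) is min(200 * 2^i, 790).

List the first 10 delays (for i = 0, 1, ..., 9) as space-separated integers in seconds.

Computing each delay:
  i=0: min(200*2^0, 790) = 200
  i=1: min(200*2^1, 790) = 400
  i=2: min(200*2^2, 790) = 790
  i=3: min(200*2^3, 790) = 790
  i=4: min(200*2^4, 790) = 790
  i=5: min(200*2^5, 790) = 790
  i=6: min(200*2^6, 790) = 790
  i=7: min(200*2^7, 790) = 790
  i=8: min(200*2^8, 790) = 790
  i=9: min(200*2^9, 790) = 790

Answer: 200 400 790 790 790 790 790 790 790 790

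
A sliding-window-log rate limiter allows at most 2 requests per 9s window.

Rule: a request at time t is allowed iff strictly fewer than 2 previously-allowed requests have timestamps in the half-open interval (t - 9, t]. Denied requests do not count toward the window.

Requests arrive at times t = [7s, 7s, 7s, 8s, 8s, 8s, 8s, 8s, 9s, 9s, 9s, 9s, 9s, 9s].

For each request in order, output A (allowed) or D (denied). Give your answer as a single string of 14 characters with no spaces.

Tracking allowed requests in the window:
  req#1 t=7s: ALLOW
  req#2 t=7s: ALLOW
  req#3 t=7s: DENY
  req#4 t=8s: DENY
  req#5 t=8s: DENY
  req#6 t=8s: DENY
  req#7 t=8s: DENY
  req#8 t=8s: DENY
  req#9 t=9s: DENY
  req#10 t=9s: DENY
  req#11 t=9s: DENY
  req#12 t=9s: DENY
  req#13 t=9s: DENY
  req#14 t=9s: DENY

Answer: AADDDDDDDDDDDD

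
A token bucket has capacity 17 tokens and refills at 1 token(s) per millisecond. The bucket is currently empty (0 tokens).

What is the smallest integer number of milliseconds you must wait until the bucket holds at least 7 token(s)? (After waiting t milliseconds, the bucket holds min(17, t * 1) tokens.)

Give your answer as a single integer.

Answer: 7

Derivation:
Need t * 1 >= 7, so t >= 7/1.
Smallest integer t = ceil(7/1) = 7.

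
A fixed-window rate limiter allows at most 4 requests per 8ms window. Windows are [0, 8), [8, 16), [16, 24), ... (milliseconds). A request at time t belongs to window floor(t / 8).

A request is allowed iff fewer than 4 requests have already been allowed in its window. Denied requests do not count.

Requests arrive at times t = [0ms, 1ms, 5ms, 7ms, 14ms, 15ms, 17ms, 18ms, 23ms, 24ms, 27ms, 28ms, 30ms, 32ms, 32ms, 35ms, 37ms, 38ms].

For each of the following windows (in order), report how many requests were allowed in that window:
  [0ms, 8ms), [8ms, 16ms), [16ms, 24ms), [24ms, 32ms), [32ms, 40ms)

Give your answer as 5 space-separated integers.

Answer: 4 2 3 4 4

Derivation:
Processing requests:
  req#1 t=0ms (window 0): ALLOW
  req#2 t=1ms (window 0): ALLOW
  req#3 t=5ms (window 0): ALLOW
  req#4 t=7ms (window 0): ALLOW
  req#5 t=14ms (window 1): ALLOW
  req#6 t=15ms (window 1): ALLOW
  req#7 t=17ms (window 2): ALLOW
  req#8 t=18ms (window 2): ALLOW
  req#9 t=23ms (window 2): ALLOW
  req#10 t=24ms (window 3): ALLOW
  req#11 t=27ms (window 3): ALLOW
  req#12 t=28ms (window 3): ALLOW
  req#13 t=30ms (window 3): ALLOW
  req#14 t=32ms (window 4): ALLOW
  req#15 t=32ms (window 4): ALLOW
  req#16 t=35ms (window 4): ALLOW
  req#17 t=37ms (window 4): ALLOW
  req#18 t=38ms (window 4): DENY

Allowed counts by window: 4 2 3 4 4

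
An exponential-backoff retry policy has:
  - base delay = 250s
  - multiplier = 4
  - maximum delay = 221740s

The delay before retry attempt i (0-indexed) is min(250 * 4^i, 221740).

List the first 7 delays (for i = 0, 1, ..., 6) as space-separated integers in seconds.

Computing each delay:
  i=0: min(250*4^0, 221740) = 250
  i=1: min(250*4^1, 221740) = 1000
  i=2: min(250*4^2, 221740) = 4000
  i=3: min(250*4^3, 221740) = 16000
  i=4: min(250*4^4, 221740) = 64000
  i=5: min(250*4^5, 221740) = 221740
  i=6: min(250*4^6, 221740) = 221740

Answer: 250 1000 4000 16000 64000 221740 221740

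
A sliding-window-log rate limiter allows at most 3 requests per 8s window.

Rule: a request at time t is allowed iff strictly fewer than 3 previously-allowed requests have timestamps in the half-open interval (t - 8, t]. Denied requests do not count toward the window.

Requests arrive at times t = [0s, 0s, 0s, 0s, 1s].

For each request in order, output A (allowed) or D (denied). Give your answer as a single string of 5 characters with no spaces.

Tracking allowed requests in the window:
  req#1 t=0s: ALLOW
  req#2 t=0s: ALLOW
  req#3 t=0s: ALLOW
  req#4 t=0s: DENY
  req#5 t=1s: DENY

Answer: AAADD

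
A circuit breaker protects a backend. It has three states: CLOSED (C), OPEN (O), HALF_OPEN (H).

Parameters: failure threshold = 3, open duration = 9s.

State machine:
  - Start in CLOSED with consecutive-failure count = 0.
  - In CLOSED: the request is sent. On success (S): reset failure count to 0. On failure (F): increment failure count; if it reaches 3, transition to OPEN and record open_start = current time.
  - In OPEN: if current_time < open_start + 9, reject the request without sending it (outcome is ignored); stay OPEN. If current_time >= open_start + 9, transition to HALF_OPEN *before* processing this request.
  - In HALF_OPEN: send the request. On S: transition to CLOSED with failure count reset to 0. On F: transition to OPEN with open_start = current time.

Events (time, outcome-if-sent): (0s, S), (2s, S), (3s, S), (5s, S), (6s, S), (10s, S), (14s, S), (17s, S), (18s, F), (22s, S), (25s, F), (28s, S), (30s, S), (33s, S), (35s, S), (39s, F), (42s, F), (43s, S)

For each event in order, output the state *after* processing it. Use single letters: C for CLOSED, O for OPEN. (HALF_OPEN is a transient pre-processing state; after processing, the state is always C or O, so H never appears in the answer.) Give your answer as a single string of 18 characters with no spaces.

Answer: CCCCCCCCCCCCCCCCCC

Derivation:
State after each event:
  event#1 t=0s outcome=S: state=CLOSED
  event#2 t=2s outcome=S: state=CLOSED
  event#3 t=3s outcome=S: state=CLOSED
  event#4 t=5s outcome=S: state=CLOSED
  event#5 t=6s outcome=S: state=CLOSED
  event#6 t=10s outcome=S: state=CLOSED
  event#7 t=14s outcome=S: state=CLOSED
  event#8 t=17s outcome=S: state=CLOSED
  event#9 t=18s outcome=F: state=CLOSED
  event#10 t=22s outcome=S: state=CLOSED
  event#11 t=25s outcome=F: state=CLOSED
  event#12 t=28s outcome=S: state=CLOSED
  event#13 t=30s outcome=S: state=CLOSED
  event#14 t=33s outcome=S: state=CLOSED
  event#15 t=35s outcome=S: state=CLOSED
  event#16 t=39s outcome=F: state=CLOSED
  event#17 t=42s outcome=F: state=CLOSED
  event#18 t=43s outcome=S: state=CLOSED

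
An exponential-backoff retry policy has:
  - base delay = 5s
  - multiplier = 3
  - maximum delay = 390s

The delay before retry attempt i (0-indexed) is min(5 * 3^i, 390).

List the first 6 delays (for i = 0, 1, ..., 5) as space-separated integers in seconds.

Computing each delay:
  i=0: min(5*3^0, 390) = 5
  i=1: min(5*3^1, 390) = 15
  i=2: min(5*3^2, 390) = 45
  i=3: min(5*3^3, 390) = 135
  i=4: min(5*3^4, 390) = 390
  i=5: min(5*3^5, 390) = 390

Answer: 5 15 45 135 390 390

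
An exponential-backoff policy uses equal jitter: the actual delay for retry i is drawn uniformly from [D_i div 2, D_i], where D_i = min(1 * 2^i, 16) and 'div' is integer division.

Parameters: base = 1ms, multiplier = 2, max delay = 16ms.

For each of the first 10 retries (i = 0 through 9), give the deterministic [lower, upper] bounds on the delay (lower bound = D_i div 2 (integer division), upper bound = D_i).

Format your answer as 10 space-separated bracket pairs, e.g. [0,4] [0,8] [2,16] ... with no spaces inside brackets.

Answer: [0,1] [1,2] [2,4] [4,8] [8,16] [8,16] [8,16] [8,16] [8,16] [8,16]

Derivation:
Computing bounds per retry:
  i=0: D_i=min(1*2^0,16)=1, bounds=[0,1]
  i=1: D_i=min(1*2^1,16)=2, bounds=[1,2]
  i=2: D_i=min(1*2^2,16)=4, bounds=[2,4]
  i=3: D_i=min(1*2^3,16)=8, bounds=[4,8]
  i=4: D_i=min(1*2^4,16)=16, bounds=[8,16]
  i=5: D_i=min(1*2^5,16)=16, bounds=[8,16]
  i=6: D_i=min(1*2^6,16)=16, bounds=[8,16]
  i=7: D_i=min(1*2^7,16)=16, bounds=[8,16]
  i=8: D_i=min(1*2^8,16)=16, bounds=[8,16]
  i=9: D_i=min(1*2^9,16)=16, bounds=[8,16]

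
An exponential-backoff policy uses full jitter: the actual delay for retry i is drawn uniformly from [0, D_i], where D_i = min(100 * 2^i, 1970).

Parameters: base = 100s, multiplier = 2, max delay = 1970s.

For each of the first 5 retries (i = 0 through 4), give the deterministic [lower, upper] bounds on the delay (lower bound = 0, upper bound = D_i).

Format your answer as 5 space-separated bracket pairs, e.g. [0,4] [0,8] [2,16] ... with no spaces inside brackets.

Computing bounds per retry:
  i=0: D_i=min(100*2^0,1970)=100, bounds=[0,100]
  i=1: D_i=min(100*2^1,1970)=200, bounds=[0,200]
  i=2: D_i=min(100*2^2,1970)=400, bounds=[0,400]
  i=3: D_i=min(100*2^3,1970)=800, bounds=[0,800]
  i=4: D_i=min(100*2^4,1970)=1600, bounds=[0,1600]

Answer: [0,100] [0,200] [0,400] [0,800] [0,1600]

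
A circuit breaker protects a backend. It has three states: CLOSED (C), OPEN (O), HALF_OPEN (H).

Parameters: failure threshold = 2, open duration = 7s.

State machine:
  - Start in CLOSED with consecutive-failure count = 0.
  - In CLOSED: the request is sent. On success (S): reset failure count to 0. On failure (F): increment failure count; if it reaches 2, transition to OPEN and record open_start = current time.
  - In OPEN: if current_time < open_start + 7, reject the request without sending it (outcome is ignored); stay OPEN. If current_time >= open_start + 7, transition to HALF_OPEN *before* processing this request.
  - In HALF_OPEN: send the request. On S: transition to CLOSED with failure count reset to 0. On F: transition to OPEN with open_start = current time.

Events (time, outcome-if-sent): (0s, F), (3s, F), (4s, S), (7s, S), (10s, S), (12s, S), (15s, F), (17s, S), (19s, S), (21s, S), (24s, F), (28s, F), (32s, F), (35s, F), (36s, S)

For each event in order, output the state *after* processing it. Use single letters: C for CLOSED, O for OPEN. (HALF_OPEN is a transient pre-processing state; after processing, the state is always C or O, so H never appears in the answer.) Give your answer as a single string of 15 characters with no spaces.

Answer: COOOCCCCCCCOOOO

Derivation:
State after each event:
  event#1 t=0s outcome=F: state=CLOSED
  event#2 t=3s outcome=F: state=OPEN
  event#3 t=4s outcome=S: state=OPEN
  event#4 t=7s outcome=S: state=OPEN
  event#5 t=10s outcome=S: state=CLOSED
  event#6 t=12s outcome=S: state=CLOSED
  event#7 t=15s outcome=F: state=CLOSED
  event#8 t=17s outcome=S: state=CLOSED
  event#9 t=19s outcome=S: state=CLOSED
  event#10 t=21s outcome=S: state=CLOSED
  event#11 t=24s outcome=F: state=CLOSED
  event#12 t=28s outcome=F: state=OPEN
  event#13 t=32s outcome=F: state=OPEN
  event#14 t=35s outcome=F: state=OPEN
  event#15 t=36s outcome=S: state=OPEN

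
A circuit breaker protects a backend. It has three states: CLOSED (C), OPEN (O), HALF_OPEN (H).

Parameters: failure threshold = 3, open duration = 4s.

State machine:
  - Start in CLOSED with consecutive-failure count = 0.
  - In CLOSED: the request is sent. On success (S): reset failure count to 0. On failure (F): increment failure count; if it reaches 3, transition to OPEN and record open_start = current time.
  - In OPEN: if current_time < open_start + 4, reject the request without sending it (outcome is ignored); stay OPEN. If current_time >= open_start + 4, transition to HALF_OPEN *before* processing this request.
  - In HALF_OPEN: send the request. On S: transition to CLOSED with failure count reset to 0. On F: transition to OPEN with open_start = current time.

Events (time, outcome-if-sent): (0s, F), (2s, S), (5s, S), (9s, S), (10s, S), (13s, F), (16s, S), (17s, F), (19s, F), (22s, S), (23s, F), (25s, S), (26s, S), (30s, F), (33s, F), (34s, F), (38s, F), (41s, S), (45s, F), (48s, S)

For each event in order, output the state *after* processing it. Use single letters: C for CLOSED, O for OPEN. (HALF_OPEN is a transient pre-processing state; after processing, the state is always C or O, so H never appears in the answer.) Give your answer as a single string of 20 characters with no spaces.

State after each event:
  event#1 t=0s outcome=F: state=CLOSED
  event#2 t=2s outcome=S: state=CLOSED
  event#3 t=5s outcome=S: state=CLOSED
  event#4 t=9s outcome=S: state=CLOSED
  event#5 t=10s outcome=S: state=CLOSED
  event#6 t=13s outcome=F: state=CLOSED
  event#7 t=16s outcome=S: state=CLOSED
  event#8 t=17s outcome=F: state=CLOSED
  event#9 t=19s outcome=F: state=CLOSED
  event#10 t=22s outcome=S: state=CLOSED
  event#11 t=23s outcome=F: state=CLOSED
  event#12 t=25s outcome=S: state=CLOSED
  event#13 t=26s outcome=S: state=CLOSED
  event#14 t=30s outcome=F: state=CLOSED
  event#15 t=33s outcome=F: state=CLOSED
  event#16 t=34s outcome=F: state=OPEN
  event#17 t=38s outcome=F: state=OPEN
  event#18 t=41s outcome=S: state=OPEN
  event#19 t=45s outcome=F: state=OPEN
  event#20 t=48s outcome=S: state=OPEN

Answer: CCCCCCCCCCCCCCCOOOOO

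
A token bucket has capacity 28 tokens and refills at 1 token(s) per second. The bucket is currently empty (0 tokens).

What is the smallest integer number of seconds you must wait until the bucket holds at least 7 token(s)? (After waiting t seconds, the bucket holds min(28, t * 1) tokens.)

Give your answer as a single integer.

Answer: 7

Derivation:
Need t * 1 >= 7, so t >= 7/1.
Smallest integer t = ceil(7/1) = 7.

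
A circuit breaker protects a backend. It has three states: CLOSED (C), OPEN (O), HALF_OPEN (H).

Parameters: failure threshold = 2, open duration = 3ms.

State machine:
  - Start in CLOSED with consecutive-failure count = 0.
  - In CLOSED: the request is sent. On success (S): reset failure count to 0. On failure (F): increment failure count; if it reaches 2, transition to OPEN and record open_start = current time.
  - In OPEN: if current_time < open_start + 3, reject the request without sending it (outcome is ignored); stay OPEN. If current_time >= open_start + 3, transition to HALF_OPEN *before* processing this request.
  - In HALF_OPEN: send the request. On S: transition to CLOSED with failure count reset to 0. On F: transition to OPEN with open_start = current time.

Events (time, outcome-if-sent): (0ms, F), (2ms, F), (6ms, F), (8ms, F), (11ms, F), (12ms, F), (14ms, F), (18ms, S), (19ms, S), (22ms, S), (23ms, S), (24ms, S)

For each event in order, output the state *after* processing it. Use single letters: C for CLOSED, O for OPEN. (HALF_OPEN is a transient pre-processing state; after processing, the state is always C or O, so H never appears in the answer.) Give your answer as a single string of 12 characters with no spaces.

Answer: COOOOOOCCCCC

Derivation:
State after each event:
  event#1 t=0ms outcome=F: state=CLOSED
  event#2 t=2ms outcome=F: state=OPEN
  event#3 t=6ms outcome=F: state=OPEN
  event#4 t=8ms outcome=F: state=OPEN
  event#5 t=11ms outcome=F: state=OPEN
  event#6 t=12ms outcome=F: state=OPEN
  event#7 t=14ms outcome=F: state=OPEN
  event#8 t=18ms outcome=S: state=CLOSED
  event#9 t=19ms outcome=S: state=CLOSED
  event#10 t=22ms outcome=S: state=CLOSED
  event#11 t=23ms outcome=S: state=CLOSED
  event#12 t=24ms outcome=S: state=CLOSED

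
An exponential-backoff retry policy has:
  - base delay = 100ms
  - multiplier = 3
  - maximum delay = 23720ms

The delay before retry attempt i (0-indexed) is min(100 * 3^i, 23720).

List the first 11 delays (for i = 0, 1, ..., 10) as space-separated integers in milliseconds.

Computing each delay:
  i=0: min(100*3^0, 23720) = 100
  i=1: min(100*3^1, 23720) = 300
  i=2: min(100*3^2, 23720) = 900
  i=3: min(100*3^3, 23720) = 2700
  i=4: min(100*3^4, 23720) = 8100
  i=5: min(100*3^5, 23720) = 23720
  i=6: min(100*3^6, 23720) = 23720
  i=7: min(100*3^7, 23720) = 23720
  i=8: min(100*3^8, 23720) = 23720
  i=9: min(100*3^9, 23720) = 23720
  i=10: min(100*3^10, 23720) = 23720

Answer: 100 300 900 2700 8100 23720 23720 23720 23720 23720 23720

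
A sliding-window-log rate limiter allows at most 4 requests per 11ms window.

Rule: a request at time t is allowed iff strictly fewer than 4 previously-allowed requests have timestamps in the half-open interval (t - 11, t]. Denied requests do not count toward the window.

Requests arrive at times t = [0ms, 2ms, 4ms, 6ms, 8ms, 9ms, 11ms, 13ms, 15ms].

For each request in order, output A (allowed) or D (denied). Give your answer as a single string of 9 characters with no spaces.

Tracking allowed requests in the window:
  req#1 t=0ms: ALLOW
  req#2 t=2ms: ALLOW
  req#3 t=4ms: ALLOW
  req#4 t=6ms: ALLOW
  req#5 t=8ms: DENY
  req#6 t=9ms: DENY
  req#7 t=11ms: ALLOW
  req#8 t=13ms: ALLOW
  req#9 t=15ms: ALLOW

Answer: AAAADDAAA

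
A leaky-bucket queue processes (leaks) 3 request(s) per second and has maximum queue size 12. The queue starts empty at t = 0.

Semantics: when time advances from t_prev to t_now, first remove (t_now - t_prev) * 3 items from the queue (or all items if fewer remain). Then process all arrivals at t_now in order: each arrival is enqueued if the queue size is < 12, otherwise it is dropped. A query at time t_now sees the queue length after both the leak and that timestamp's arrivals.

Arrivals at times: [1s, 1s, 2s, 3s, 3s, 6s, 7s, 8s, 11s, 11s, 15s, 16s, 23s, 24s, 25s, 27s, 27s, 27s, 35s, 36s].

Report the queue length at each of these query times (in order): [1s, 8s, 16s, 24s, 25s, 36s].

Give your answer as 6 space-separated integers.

Answer: 2 1 1 1 1 1

Derivation:
Queue lengths at query times:
  query t=1s: backlog = 2
  query t=8s: backlog = 1
  query t=16s: backlog = 1
  query t=24s: backlog = 1
  query t=25s: backlog = 1
  query t=36s: backlog = 1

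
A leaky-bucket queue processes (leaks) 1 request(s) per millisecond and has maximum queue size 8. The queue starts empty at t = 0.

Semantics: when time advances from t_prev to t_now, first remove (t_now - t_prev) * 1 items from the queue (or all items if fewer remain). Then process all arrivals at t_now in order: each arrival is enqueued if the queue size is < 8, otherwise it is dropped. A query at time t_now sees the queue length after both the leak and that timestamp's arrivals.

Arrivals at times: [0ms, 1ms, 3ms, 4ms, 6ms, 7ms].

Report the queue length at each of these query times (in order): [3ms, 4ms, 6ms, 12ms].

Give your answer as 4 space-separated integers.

Queue lengths at query times:
  query t=3ms: backlog = 1
  query t=4ms: backlog = 1
  query t=6ms: backlog = 1
  query t=12ms: backlog = 0

Answer: 1 1 1 0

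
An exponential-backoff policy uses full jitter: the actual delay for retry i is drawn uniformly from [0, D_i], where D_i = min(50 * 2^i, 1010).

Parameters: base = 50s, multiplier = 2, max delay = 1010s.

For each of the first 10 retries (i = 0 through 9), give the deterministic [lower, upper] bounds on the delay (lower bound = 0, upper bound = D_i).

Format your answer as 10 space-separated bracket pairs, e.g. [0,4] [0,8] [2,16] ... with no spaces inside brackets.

Computing bounds per retry:
  i=0: D_i=min(50*2^0,1010)=50, bounds=[0,50]
  i=1: D_i=min(50*2^1,1010)=100, bounds=[0,100]
  i=2: D_i=min(50*2^2,1010)=200, bounds=[0,200]
  i=3: D_i=min(50*2^3,1010)=400, bounds=[0,400]
  i=4: D_i=min(50*2^4,1010)=800, bounds=[0,800]
  i=5: D_i=min(50*2^5,1010)=1010, bounds=[0,1010]
  i=6: D_i=min(50*2^6,1010)=1010, bounds=[0,1010]
  i=7: D_i=min(50*2^7,1010)=1010, bounds=[0,1010]
  i=8: D_i=min(50*2^8,1010)=1010, bounds=[0,1010]
  i=9: D_i=min(50*2^9,1010)=1010, bounds=[0,1010]

Answer: [0,50] [0,100] [0,200] [0,400] [0,800] [0,1010] [0,1010] [0,1010] [0,1010] [0,1010]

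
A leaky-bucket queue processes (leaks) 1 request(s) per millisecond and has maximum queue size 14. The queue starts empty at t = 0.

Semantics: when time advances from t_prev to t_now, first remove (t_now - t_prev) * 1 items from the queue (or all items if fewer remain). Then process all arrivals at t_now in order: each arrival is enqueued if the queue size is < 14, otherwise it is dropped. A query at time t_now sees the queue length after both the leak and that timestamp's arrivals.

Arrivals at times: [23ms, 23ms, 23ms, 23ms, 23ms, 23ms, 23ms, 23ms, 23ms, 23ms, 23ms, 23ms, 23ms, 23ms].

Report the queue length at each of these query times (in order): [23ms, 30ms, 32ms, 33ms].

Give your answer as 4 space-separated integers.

Queue lengths at query times:
  query t=23ms: backlog = 14
  query t=30ms: backlog = 7
  query t=32ms: backlog = 5
  query t=33ms: backlog = 4

Answer: 14 7 5 4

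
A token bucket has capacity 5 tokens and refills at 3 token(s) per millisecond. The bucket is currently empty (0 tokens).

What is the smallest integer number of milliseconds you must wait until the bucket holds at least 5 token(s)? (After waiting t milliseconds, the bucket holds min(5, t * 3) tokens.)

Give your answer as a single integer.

Answer: 2

Derivation:
Need t * 3 >= 5, so t >= 5/3.
Smallest integer t = ceil(5/3) = 2.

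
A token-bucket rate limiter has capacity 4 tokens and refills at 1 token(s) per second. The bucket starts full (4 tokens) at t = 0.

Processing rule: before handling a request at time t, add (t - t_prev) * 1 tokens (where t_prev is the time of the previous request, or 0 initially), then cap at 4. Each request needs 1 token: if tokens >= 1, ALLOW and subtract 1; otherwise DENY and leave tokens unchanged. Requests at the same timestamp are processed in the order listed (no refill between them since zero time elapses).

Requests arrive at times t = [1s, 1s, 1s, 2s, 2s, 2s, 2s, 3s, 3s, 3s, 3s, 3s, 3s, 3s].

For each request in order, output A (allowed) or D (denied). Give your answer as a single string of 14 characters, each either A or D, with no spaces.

Answer: AAAAADDADDDDDD

Derivation:
Simulating step by step:
  req#1 t=1s: ALLOW
  req#2 t=1s: ALLOW
  req#3 t=1s: ALLOW
  req#4 t=2s: ALLOW
  req#5 t=2s: ALLOW
  req#6 t=2s: DENY
  req#7 t=2s: DENY
  req#8 t=3s: ALLOW
  req#9 t=3s: DENY
  req#10 t=3s: DENY
  req#11 t=3s: DENY
  req#12 t=3s: DENY
  req#13 t=3s: DENY
  req#14 t=3s: DENY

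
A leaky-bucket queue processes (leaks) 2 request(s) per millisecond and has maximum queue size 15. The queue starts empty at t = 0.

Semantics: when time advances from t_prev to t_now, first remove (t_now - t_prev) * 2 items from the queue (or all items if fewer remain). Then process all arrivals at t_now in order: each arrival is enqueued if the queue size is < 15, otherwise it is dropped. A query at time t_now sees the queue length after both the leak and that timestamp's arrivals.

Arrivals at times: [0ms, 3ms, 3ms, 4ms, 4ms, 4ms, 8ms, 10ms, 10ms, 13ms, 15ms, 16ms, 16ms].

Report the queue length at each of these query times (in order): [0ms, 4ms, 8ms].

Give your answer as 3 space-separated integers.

Queue lengths at query times:
  query t=0ms: backlog = 1
  query t=4ms: backlog = 3
  query t=8ms: backlog = 1

Answer: 1 3 1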